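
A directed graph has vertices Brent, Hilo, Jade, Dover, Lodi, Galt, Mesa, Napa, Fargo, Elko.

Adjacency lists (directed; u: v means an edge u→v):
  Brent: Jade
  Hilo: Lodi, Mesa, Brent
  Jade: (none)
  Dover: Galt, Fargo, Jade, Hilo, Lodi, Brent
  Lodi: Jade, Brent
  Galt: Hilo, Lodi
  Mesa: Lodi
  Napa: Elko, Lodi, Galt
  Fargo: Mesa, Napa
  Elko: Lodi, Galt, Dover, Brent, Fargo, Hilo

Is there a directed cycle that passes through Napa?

Yes

Napa is on a cycle iff Napa can reach itself via ≥1 edge.
Napa → Elko → Fargo → Napa — yes.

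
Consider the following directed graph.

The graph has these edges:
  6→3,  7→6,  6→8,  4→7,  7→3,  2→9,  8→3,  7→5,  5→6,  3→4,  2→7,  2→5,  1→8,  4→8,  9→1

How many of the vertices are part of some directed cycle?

6

A vertex is on a directed cycle iff it belongs to a strongly connected component of size ≥ 2 (or has a self-loop).
The vertices on cycles are {3, 4, 5, 6, 7, 8} — 6 in total.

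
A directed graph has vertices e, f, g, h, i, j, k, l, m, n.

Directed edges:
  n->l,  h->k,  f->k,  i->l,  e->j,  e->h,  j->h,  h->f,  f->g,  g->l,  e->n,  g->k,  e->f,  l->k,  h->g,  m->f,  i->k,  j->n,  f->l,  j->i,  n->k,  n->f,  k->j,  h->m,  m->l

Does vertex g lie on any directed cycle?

Yes

g is on a cycle iff g can reach itself via ≥1 edge.
g → k → j → h → g — yes.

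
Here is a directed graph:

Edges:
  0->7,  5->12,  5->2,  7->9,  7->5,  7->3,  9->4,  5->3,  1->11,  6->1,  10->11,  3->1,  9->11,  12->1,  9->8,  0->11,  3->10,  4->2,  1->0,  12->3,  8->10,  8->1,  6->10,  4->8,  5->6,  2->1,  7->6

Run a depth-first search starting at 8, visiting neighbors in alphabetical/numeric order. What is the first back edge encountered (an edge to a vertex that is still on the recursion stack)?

3->1

DFS from 8 (visiting neighbors in alphabetical/numeric order); mark gray on enter, black on exit:
8 gray
  1 gray
    0 gray
      7 gray
        3 gray
          3→1: 1 is gray → back edge
First back edge: 3 → 1.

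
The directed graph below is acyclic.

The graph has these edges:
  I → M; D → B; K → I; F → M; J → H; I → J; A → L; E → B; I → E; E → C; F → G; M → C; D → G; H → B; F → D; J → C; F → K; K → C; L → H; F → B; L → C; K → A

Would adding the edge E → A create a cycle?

No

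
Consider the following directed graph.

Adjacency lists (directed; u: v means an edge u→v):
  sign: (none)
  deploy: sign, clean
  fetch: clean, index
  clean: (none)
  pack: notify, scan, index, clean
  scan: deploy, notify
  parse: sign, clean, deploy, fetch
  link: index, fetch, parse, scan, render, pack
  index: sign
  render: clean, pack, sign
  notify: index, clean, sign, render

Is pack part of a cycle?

Yes

pack is on a cycle iff pack can reach itself via ≥1 edge.
pack → notify → render → pack — yes.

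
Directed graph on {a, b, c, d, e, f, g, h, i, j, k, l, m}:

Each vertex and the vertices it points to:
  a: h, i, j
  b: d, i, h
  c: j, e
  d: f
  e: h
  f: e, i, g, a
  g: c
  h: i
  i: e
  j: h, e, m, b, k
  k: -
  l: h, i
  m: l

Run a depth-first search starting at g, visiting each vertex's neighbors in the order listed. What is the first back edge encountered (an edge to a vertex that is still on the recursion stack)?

e→h

DFS from g (visiting each vertex's neighbors in the order listed); mark gray on enter, black on exit:
g gray
  c gray
    j gray
      h gray
        i gray
          e gray
            e→h: h is gray → back edge
First back edge: e → h.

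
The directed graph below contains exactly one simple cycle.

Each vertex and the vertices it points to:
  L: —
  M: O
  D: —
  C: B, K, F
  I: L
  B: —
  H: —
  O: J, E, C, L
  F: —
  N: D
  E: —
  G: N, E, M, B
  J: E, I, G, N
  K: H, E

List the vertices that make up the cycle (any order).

G, J, M, O

DFS with gray/black marking from O:
O gray
  J gray
    E gray
    E black
    I gray
      L gray
      L black
    I black
    G gray
      N gray
        D gray
        D black
      N black
      G→E: E black — skip
      M gray
        M→O: O is gray → back edge
Back edge closes the cycle O → J → G → M → O; its vertices are {G, J, M, O}.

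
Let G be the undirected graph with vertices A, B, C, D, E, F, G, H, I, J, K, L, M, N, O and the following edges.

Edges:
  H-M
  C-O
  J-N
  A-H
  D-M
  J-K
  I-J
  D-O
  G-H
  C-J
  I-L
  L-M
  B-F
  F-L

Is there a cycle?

DFS, tracking each vertex's parent; an edge to a visited non-parent vertex closes a cycle.
Start from K:
visit K (parent –)
  visit J (parent K)
    visit N (parent J)
      N–J: parent, skip
    visit C (parent J)
      visit O (parent C)
        visit D (parent O)
          D–O: parent, skip
          visit M (parent D)
            M–D: parent, skip
            visit L (parent M)
              L–M: parent, skip
              visit I (parent L)
                I–J: J visited and ≠ parent → cycle
Cycle: J – C – O – D – M – L – I – J.

Yes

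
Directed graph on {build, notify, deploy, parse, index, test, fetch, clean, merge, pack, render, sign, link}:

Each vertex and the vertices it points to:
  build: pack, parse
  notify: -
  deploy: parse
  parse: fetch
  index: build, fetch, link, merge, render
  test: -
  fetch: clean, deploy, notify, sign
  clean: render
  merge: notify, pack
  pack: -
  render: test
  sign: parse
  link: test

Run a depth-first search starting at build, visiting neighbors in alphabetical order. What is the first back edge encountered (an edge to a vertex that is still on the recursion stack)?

deploy→parse

DFS from build (visiting neighbors in alphabetical order); mark gray on enter, black on exit:
build gray
  pack gray
  pack black
  parse gray
    fetch gray
      clean gray
        render gray
          test gray
          test black
        render black
      clean black
      deploy gray
        deploy→parse: parse is gray → back edge
First back edge: deploy → parse.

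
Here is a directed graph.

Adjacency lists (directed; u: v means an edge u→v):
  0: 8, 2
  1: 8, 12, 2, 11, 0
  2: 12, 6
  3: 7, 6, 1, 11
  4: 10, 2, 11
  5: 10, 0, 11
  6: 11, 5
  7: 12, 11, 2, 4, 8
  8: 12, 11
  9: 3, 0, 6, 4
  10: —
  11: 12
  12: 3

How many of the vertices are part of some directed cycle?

11

A vertex is on a directed cycle iff it belongs to a strongly connected component of size ≥ 2 (or has a self-loop).
The vertices on cycles are {0, 1, 2, 3, 4, 5, 6, 7, 8, 11, 12} — 11 in total.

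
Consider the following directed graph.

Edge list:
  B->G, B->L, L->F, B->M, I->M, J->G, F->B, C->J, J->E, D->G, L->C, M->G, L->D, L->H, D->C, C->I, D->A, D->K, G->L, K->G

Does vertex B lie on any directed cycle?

Yes

B is on a cycle iff B can reach itself via ≥1 edge.
B → L → F → B — yes.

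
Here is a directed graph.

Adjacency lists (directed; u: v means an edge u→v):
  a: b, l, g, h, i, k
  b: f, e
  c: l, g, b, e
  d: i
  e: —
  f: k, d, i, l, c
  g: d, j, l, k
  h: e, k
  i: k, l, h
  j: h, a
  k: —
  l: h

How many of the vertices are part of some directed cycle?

A vertex is on a directed cycle iff it belongs to a strongly connected component of size ≥ 2 (or has a self-loop).
The vertices on cycles are {a, b, c, f, g, j} — 6 in total.

6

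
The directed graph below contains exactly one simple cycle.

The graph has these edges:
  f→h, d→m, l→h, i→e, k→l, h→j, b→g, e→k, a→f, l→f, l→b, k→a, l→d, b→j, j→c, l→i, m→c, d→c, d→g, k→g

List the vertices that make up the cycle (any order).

DFS with gray/black marking from k:
k gray
  a gray
    f gray
      h gray
        j gray
          c gray
          c black
        j black
      h black
    f black
  a black
  l gray
    l→h: h black — skip
    b gray
      b→j: j black — skip
      g gray
      g black
    b black
    l→f: f black — skip
    d gray
      m gray
        m→c: c black — skip
      m black
      d→c: c black — skip
      d→g: g black — skip
    d black
    i gray
      e gray
        e→k: k is gray → back edge
Back edge closes the cycle k → l → i → e → k; its vertices are {e, i, k, l}.

e, i, k, l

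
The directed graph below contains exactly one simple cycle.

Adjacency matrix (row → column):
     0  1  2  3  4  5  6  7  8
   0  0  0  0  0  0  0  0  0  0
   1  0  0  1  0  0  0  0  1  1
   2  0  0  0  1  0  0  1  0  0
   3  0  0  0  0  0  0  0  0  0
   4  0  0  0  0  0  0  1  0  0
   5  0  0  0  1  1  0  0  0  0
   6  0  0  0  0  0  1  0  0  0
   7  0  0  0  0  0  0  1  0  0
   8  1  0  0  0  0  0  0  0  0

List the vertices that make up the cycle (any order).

DFS with gray/black marking from 6:
6 gray
  5 gray
    4 gray
      4→6: 6 is gray → back edge
Back edge closes the cycle 6 → 5 → 4 → 6; its vertices are {4, 5, 6}.

4, 5, 6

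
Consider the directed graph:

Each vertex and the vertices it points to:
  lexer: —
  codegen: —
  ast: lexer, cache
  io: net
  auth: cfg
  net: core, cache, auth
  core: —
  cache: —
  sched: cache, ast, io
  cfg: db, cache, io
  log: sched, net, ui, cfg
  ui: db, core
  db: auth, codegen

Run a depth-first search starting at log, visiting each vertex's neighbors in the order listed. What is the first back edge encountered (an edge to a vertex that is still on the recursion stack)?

db→auth

DFS from log (visiting each vertex's neighbors in the order listed); mark gray on enter, black on exit:
log gray
  sched gray
    cache gray
    cache black
    ast gray
      lexer gray
      lexer black
      ast→cache: cache black — skip
    ast black
    io gray
      net gray
        core gray
        core black
        net→cache: cache black — skip
        auth gray
          cfg gray
            db gray
              db→auth: auth is gray → back edge
First back edge: db → auth.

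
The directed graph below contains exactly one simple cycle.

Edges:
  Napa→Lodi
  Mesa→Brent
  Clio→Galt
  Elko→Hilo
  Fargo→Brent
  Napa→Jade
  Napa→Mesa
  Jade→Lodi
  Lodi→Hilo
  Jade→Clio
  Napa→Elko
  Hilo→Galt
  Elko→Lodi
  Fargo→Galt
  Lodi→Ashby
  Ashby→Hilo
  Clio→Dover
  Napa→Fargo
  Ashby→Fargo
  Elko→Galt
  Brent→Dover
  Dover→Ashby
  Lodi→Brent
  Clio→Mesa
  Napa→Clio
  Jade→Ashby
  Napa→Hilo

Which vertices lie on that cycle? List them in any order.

Ashby, Brent, Dover, Fargo

DFS with gray/black marking from Ashby:
Ashby gray
  Fargo gray
    Galt gray
    Galt black
    Brent gray
      Dover gray
        Dover→Ashby: Ashby is gray → back edge
Back edge closes the cycle Ashby → Fargo → Brent → Dover → Ashby; its vertices are {Ashby, Brent, Dover, Fargo}.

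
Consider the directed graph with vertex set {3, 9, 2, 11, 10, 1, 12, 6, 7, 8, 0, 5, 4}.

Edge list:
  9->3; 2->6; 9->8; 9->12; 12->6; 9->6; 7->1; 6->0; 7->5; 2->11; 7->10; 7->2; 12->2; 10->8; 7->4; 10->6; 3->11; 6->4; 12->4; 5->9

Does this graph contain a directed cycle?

No

DFS with white/gray/black marking, starting from 4:
4 gray
4 black
3 gray
  11 gray
  11 black
3 black
9 gray
  6 gray
    6→4: 4 black — skip
    0 gray
    0 black
  6 black
  9→3: 3 black — skip
  12 gray
    2 gray
      2→11: 11 black — skip
      2→6: 6 black — skip
    2 black
    12→4: 4 black — skip
    12→6: 6 black — skip
  12 black
  8 gray
  8 black
9 black
10 gray
  10→8: 8 black — skip
  10→6: 6 black — skip
10 black
1 gray
1 black
7 gray
  7→10: 10 black — skip
  7→4: 4 black — skip
  7→1: 1 black — skip
  7→2: 2 black — skip
  5 gray
    5→9: 9 black — skip
  5 black
7 black
Every edge goes to a white or black vertex — no back edge, so the graph is acyclic.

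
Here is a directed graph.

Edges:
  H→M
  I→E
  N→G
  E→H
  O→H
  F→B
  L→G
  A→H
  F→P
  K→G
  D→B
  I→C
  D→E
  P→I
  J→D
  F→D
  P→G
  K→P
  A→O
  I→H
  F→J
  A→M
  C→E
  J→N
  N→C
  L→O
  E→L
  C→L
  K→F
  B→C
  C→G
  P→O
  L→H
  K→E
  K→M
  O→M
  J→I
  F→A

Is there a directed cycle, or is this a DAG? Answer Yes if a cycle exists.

DFS with white/gray/black marking, starting from D:
D gray
  E gray
    H gray
      M gray
      M black
    H black
    L gray
      L→H: H black — skip
      G gray
      G black
      O gray
        O→M: M black — skip
        O→H: H black — skip
      O black
    L black
  E black
  B gray
    C gray
      C→L: L black — skip
      C→G: G black — skip
      C→E: E black — skip
    C black
  B black
D black
P gray
  P→O: O black — skip
  I gray
    I→C: C black — skip
    I→H: H black — skip
    I→E: E black — skip
  I black
  P→G: G black — skip
P black
K gray
  K→M: M black — skip
  K→E: E black — skip
  K→G: G black — skip
  K→P: P black — skip
  F gray
    F→D: D black — skip
    A gray
      A→O: O black — skip
      A→M: M black — skip
      A→H: H black — skip
    A black
    F→P: P black — skip
    F→B: B black — skip
    J gray
      J→D: D black — skip
      N gray
        N→C: C black — skip
        N→G: G black — skip
      N black
      J→I: I black — skip
    J black
  F black
K black
Every edge goes to a white or black vertex — no back edge, so the graph is acyclic.

No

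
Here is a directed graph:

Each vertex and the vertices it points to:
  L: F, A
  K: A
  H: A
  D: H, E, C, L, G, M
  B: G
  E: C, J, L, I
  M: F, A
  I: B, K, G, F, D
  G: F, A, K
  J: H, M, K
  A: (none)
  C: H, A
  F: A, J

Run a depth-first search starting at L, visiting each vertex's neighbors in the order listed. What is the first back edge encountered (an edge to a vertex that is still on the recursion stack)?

M→F

DFS from L (visiting each vertex's neighbors in the order listed); mark gray on enter, black on exit:
L gray
  F gray
    A gray
    A black
    J gray
      H gray
        H→A: A black — skip
      H black
      M gray
        M→F: F is gray → back edge
First back edge: M → F.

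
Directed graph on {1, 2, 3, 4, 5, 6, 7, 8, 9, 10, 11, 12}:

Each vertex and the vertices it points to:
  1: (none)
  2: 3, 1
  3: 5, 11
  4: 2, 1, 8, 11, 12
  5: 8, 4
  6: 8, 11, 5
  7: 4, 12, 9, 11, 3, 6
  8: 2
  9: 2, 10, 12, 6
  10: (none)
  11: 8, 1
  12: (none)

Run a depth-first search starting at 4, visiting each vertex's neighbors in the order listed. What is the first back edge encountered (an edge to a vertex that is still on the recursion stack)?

8->2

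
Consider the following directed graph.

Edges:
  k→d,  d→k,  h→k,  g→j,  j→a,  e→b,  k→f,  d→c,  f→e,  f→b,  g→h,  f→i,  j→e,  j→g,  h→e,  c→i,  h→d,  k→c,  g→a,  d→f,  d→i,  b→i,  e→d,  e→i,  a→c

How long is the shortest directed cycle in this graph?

For each vertex v, BFS finds the shortest path from v back to v.
The shortest such closed walk is g → j → g, length 2.

2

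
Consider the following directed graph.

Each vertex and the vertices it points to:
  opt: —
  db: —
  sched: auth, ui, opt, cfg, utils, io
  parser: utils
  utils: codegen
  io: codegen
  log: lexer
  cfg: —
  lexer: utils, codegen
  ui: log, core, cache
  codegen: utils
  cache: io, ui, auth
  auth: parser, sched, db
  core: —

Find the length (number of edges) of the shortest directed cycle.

For each vertex v, BFS finds the shortest path from v back to v.
The shortest such closed walk is cache → ui → cache, length 2.

2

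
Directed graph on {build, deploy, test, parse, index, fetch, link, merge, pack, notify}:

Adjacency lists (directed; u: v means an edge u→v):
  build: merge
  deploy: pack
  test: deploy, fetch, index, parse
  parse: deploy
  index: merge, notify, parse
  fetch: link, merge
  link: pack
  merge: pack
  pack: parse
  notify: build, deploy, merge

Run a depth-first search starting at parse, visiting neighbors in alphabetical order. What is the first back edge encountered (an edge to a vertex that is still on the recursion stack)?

pack->parse

DFS from parse (visiting neighbors in alphabetical order); mark gray on enter, black on exit:
parse gray
  deploy gray
    pack gray
      pack→parse: parse is gray → back edge
First back edge: pack → parse.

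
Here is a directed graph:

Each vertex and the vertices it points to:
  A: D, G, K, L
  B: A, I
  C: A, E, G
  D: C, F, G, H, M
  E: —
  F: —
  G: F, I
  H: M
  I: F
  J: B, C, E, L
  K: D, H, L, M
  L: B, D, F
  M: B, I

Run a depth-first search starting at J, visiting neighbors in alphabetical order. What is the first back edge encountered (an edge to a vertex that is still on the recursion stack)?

C→A

DFS from J (visiting neighbors in alphabetical order); mark gray on enter, black on exit:
J gray
  B gray
    A gray
      D gray
        C gray
          C→A: A is gray → back edge
First back edge: C → A.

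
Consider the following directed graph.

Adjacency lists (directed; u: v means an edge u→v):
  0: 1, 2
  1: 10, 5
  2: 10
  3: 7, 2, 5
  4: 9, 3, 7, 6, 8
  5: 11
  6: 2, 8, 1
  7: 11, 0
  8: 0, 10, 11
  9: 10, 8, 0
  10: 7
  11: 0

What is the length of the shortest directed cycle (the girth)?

4

For each vertex v, BFS finds the shortest path from v back to v.
The shortest such closed walk is 5 → 11 → 0 → 1 → 5, length 4.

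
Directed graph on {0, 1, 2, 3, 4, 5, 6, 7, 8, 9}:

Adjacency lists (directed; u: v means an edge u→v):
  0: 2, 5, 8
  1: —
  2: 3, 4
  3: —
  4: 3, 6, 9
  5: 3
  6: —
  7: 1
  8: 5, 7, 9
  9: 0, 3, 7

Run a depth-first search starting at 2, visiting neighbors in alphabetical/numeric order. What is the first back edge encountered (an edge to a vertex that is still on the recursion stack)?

0->2

DFS from 2 (visiting neighbors in alphabetical/numeric order); mark gray on enter, black on exit:
2 gray
  3 gray
  3 black
  4 gray
    4→3: 3 black — skip
    6 gray
    6 black
    9 gray
      0 gray
        0→2: 2 is gray → back edge
First back edge: 0 → 2.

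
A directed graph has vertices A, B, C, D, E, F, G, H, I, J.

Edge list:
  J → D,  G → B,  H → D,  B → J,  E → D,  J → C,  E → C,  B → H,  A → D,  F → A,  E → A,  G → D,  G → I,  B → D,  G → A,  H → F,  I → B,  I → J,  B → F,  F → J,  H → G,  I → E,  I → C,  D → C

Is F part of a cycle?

No

F lies on a cycle iff there is a path from F back to itself.
Exploring from F, it never reaches itself; equivalently, its strongly connected component is a singleton.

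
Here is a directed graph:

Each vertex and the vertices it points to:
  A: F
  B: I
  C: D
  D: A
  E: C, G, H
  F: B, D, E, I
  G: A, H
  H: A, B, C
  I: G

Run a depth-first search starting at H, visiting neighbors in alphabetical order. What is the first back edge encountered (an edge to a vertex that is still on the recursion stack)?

G→A

DFS from H (visiting neighbors in alphabetical order); mark gray on enter, black on exit:
H gray
  A gray
    F gray
      B gray
        I gray
          G gray
            G→A: A is gray → back edge
First back edge: G → A.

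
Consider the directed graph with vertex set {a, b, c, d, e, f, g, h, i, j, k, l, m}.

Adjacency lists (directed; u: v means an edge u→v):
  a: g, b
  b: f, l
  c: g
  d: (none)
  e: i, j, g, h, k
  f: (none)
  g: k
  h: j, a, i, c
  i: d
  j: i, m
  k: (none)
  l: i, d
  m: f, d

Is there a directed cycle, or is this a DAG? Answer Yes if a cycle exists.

No

DFS with white/gray/black marking, starting from b:
b gray
  f gray
  f black
  l gray
    i gray
      d gray
      d black
    i black
    l→d: d black — skip
  l black
b black
a gray
  g gray
    k gray
    k black
  g black
  a→b: b black — skip
a black
c gray
  c→g: g black — skip
c black
e gray
  e→i: i black — skip
  j gray
    j→i: i black — skip
    m gray
      m→f: f black — skip
      m→d: d black — skip
    m black
  j black
  e→g: g black — skip
  h gray
    h→j: j black — skip
    h→a: a black — skip
    h→i: i black — skip
    h→c: c black — skip
  h black
  e→k: k black — skip
e black
Every edge goes to a white or black vertex — no back edge, so the graph is acyclic.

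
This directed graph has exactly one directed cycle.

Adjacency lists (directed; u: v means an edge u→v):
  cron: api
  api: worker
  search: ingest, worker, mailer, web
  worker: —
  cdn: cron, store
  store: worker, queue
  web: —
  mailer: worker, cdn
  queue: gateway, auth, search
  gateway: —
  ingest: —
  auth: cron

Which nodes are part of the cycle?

cdn, queue, store, mailer, search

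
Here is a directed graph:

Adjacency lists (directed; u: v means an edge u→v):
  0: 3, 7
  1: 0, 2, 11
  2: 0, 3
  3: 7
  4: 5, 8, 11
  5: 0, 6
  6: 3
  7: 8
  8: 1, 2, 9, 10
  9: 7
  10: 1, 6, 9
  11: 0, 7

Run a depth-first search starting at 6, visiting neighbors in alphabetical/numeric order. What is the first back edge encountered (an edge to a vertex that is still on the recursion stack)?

DFS from 6 (visiting neighbors in alphabetical/numeric order); mark gray on enter, black on exit:
6 gray
  3 gray
    7 gray
      8 gray
        1 gray
          0 gray
            0→3: 3 is gray → back edge
First back edge: 0 → 3.

0→3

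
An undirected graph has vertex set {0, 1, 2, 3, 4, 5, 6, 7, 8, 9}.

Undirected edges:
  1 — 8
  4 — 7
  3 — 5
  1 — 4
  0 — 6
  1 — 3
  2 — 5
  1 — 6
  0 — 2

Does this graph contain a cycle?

DFS, tracking each vertex's parent; an edge to a visited non-parent vertex closes a cycle.
Start from 7:
visit 7 (parent –)
  visit 4 (parent 7)
    visit 1 (parent 4)
      visit 3 (parent 1)
        3–1: parent, skip
        visit 5 (parent 3)
          visit 2 (parent 5)
            2–5: parent, skip
            visit 0 (parent 2)
              0–2: parent, skip
              visit 6 (parent 0)
                6–0: parent, skip
                6–1: 1 visited and ≠ parent → cycle
Cycle: 1 – 3 – 5 – 2 – 0 – 6 – 1.

Yes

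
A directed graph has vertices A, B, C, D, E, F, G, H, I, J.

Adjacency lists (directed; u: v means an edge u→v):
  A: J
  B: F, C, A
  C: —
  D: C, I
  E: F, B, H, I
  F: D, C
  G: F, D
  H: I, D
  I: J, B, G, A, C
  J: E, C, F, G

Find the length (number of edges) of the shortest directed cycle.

For each vertex v, BFS finds the shortest path from v back to v.
The shortest such closed walk is E → I → J → E, length 3.

3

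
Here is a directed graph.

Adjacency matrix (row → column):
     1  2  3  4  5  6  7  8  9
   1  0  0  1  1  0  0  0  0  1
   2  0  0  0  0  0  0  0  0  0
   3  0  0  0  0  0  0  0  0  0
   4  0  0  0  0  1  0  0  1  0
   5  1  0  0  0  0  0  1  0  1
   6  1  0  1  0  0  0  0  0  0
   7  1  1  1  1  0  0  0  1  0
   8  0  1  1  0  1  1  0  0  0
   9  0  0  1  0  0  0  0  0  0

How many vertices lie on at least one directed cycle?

A vertex is on a directed cycle iff it belongs to a strongly connected component of size ≥ 2 (or has a self-loop).
The vertices on cycles are {1, 4, 5, 6, 7, 8} — 6 in total.

6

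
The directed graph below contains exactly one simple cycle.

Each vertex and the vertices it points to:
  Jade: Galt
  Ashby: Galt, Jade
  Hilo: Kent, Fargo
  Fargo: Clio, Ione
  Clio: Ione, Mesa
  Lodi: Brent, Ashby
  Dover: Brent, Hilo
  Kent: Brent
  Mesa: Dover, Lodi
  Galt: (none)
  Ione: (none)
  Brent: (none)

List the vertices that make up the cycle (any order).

Clio, Hilo, Mesa, Dover, Fargo

DFS with gray/black marking from Mesa:
Mesa gray
  Dover gray
    Brent gray
    Brent black
    Hilo gray
      Kent gray
        Kent→Brent: Brent black — skip
      Kent black
      Fargo gray
        Clio gray
          Ione gray
          Ione black
          Clio→Mesa: Mesa is gray → back edge
Back edge closes the cycle Mesa → Dover → Hilo → Fargo → Clio → Mesa; its vertices are {Clio, Hilo, Mesa, Dover, Fargo}.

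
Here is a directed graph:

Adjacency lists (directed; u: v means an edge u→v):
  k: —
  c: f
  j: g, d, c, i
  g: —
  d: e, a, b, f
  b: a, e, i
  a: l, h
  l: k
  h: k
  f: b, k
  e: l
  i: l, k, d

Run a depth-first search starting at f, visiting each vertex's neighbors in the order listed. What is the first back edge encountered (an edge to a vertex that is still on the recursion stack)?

d->b

DFS from f (visiting each vertex's neighbors in the order listed); mark gray on enter, black on exit:
f gray
  b gray
    a gray
      l gray
        k gray
        k black
      l black
      h gray
        h→k: k black — skip
      h black
    a black
    e gray
      e→l: l black — skip
    e black
    i gray
      i→l: l black — skip
      i→k: k black — skip
      d gray
        d→e: e black — skip
        d→a: a black — skip
        d→b: b is gray → back edge
First back edge: d → b.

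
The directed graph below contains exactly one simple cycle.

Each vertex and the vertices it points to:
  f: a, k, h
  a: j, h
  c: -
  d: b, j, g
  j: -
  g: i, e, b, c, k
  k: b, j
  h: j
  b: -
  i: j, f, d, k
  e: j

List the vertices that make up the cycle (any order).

d, g, i

DFS with gray/black marking from d:
d gray
  b gray
  b black
  j gray
  j black
  g gray
    i gray
      i→j: j black — skip
      f gray
        a gray
          a→j: j black — skip
          h gray
            h→j: j black — skip
          h black
        a black
        k gray
          k→b: b black — skip
          k→j: j black — skip
        k black
        f→h: h black — skip
      f black
      i→d: d is gray → back edge
Back edge closes the cycle d → g → i → d; its vertices are {d, g, i}.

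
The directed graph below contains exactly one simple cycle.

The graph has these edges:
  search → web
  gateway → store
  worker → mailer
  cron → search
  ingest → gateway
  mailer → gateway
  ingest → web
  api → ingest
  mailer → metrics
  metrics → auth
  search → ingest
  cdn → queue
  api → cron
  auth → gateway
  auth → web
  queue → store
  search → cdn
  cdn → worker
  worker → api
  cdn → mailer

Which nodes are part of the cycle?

DFS with gray/black marking from search:
search gray
  cdn gray
    mailer gray
      gateway gray
        store gray
        store black
      gateway black
      metrics gray
        auth gray
          web gray
          web black
          auth→gateway: gateway black — skip
        auth black
      metrics black
    mailer black
    queue gray
      queue→store: store black — skip
    queue black
    worker gray
      worker→mailer: mailer black — skip
      api gray
        ingest gray
          ingest→gateway: gateway black — skip
          ingest→web: web black — skip
        ingest black
        cron gray
          cron→search: search is gray → back edge
Back edge closes the cycle search → cdn → worker → api → cron → search; its vertices are {api, cdn, cron, search, worker}.

api, cdn, cron, search, worker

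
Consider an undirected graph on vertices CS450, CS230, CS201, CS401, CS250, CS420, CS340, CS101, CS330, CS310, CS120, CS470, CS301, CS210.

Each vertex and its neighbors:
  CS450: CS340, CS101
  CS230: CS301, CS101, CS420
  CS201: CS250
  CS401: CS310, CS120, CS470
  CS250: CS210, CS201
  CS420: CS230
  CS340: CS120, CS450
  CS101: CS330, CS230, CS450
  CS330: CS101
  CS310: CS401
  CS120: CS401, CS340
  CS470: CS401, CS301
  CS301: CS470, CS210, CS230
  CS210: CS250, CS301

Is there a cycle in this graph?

Yes

DFS, tracking each vertex's parent; an edge to a visited non-parent vertex closes a cycle.
Start from CS340:
visit CS340 (parent –)
  visit CS120 (parent CS340)
    visit CS401 (parent CS120)
      visit CS310 (parent CS401)
        CS310–CS401: parent, skip
      CS401–CS120: parent, skip
      visit CS470 (parent CS401)
        CS470–CS401: parent, skip
        visit CS301 (parent CS470)
          CS301–CS470: parent, skip
          visit CS210 (parent CS301)
            visit CS250 (parent CS210)
              CS250–CS210: parent, skip
              visit CS201 (parent CS250)
                CS201–CS250: parent, skip
            CS210–CS301: parent, skip
          visit CS230 (parent CS301)
            CS230–CS301: parent, skip
            visit CS101 (parent CS230)
              visit CS330 (parent CS101)
                CS330–CS101: parent, skip
              CS101–CS230: parent, skip
              visit CS450 (parent CS101)
                CS450–CS340: CS340 visited and ≠ parent → cycle
Cycle: CS340 – CS120 – CS401 – CS470 – CS301 – CS230 – CS101 – CS450 – CS340.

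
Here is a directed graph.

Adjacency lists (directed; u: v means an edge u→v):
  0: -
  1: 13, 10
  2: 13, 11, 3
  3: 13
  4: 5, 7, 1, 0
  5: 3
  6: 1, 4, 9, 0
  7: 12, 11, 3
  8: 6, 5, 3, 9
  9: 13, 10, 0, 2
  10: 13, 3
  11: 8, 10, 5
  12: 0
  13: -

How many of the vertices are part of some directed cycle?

A vertex is on a directed cycle iff it belongs to a strongly connected component of size ≥ 2 (or has a self-loop).
The vertices on cycles are {2, 4, 6, 7, 8, 9, 11} — 7 in total.

7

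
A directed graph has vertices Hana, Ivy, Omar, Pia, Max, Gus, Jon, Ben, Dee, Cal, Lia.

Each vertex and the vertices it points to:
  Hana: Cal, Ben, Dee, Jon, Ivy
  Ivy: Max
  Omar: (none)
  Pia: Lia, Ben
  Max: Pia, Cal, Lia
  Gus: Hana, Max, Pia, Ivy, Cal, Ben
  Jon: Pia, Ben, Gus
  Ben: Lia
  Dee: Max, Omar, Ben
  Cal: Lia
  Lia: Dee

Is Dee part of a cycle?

Dee is on a cycle iff Dee can reach itself via ≥1 edge.
Dee → Max → Lia → Dee — yes.

Yes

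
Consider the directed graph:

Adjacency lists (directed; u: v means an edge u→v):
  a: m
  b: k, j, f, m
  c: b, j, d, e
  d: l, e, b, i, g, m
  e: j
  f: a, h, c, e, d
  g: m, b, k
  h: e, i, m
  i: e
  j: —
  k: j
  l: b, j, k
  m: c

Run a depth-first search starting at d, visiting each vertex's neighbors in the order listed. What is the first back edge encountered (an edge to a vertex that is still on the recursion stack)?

c->b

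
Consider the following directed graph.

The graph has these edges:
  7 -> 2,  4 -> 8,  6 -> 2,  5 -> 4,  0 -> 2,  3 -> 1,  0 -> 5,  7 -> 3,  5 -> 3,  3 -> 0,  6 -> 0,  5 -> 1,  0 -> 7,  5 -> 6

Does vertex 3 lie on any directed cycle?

Yes

3 is on a cycle iff 3 can reach itself via ≥1 edge.
3 → 0 → 5 → 3 — yes.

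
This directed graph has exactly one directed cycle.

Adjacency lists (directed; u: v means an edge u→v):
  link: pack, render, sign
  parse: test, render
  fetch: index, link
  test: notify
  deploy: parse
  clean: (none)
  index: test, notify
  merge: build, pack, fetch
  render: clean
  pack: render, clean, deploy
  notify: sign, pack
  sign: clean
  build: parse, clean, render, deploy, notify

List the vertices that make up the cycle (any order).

DFS with gray/black marking from deploy:
deploy gray
  parse gray
    test gray
      notify gray
        sign gray
          clean gray
          clean black
        sign black
        pack gray
          render gray
            render→clean: clean black — skip
          render black
          pack→clean: clean black — skip
          pack→deploy: deploy is gray → back edge
Back edge closes the cycle deploy → parse → test → notify → pack → deploy; its vertices are {pack, test, parse, deploy, notify}.

pack, test, parse, deploy, notify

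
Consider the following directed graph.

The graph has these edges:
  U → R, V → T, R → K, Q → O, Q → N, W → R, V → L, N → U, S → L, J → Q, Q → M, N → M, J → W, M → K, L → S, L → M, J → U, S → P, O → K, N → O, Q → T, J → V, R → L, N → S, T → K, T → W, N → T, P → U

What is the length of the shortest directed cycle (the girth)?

2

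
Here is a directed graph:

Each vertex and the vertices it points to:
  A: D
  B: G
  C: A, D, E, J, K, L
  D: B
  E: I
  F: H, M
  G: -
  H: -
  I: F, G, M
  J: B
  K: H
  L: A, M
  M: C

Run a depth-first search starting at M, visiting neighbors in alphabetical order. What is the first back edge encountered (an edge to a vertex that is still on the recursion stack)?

F->M

DFS from M (visiting neighbors in alphabetical order); mark gray on enter, black on exit:
M gray
  C gray
    A gray
      D gray
        B gray
          G gray
          G black
        B black
      D black
    A black
    C→D: D black — skip
    E gray
      I gray
        F gray
          H gray
          H black
          F→M: M is gray → back edge
First back edge: F → M.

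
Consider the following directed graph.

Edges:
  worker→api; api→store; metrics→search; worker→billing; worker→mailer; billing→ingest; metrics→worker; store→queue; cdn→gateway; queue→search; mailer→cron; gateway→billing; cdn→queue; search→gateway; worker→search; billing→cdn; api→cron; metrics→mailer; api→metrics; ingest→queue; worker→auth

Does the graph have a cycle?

Yes

DFS with white/gray/black marking, starting from queue:
queue gray
  search gray
    gateway gray
      billing gray
        ingest gray
          ingest→queue: queue is gray → back edge
Back edge found, so a cycle exists: queue → search → gateway → billing → ingest → queue.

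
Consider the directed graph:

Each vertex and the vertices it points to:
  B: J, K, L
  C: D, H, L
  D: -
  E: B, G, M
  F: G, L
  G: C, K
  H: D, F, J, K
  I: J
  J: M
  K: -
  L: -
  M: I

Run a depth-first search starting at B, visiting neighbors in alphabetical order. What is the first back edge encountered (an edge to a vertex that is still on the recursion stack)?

I->J

DFS from B (visiting neighbors in alphabetical order); mark gray on enter, black on exit:
B gray
  J gray
    M gray
      I gray
        I→J: J is gray → back edge
First back edge: I → J.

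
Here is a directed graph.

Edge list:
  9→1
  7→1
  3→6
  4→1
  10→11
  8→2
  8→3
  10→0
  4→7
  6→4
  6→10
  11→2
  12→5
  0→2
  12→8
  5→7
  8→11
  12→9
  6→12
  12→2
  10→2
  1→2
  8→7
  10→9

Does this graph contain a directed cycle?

Yes

DFS with white/gray/black marking, starting from 5:
5 gray
  7 gray
    1 gray
      2 gray
      2 black
    1 black
  7 black
5 black
0 gray
  0→2: 2 black — skip
0 black
3 gray
  6 gray
    12 gray
      12→2: 2 black — skip
      8 gray
        8→3: 3 is gray → back edge
Back edge found, so a cycle exists: 3 → 6 → 12 → 8 → 3.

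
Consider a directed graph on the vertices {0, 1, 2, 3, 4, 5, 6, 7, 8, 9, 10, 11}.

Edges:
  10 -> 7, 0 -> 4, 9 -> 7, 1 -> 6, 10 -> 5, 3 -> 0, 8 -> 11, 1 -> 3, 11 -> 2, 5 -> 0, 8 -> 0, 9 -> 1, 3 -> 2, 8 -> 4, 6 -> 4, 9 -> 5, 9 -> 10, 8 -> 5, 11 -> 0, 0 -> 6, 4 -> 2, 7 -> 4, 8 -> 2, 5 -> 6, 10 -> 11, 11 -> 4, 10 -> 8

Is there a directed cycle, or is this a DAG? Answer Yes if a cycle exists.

No

DFS with white/gray/black marking, starting from 6:
6 gray
  4 gray
    2 gray
    2 black
  4 black
6 black
0 gray
  0→6: 6 black — skip
  0→4: 4 black — skip
0 black
1 gray
  3 gray
    3→0: 0 black — skip
    3→2: 2 black — skip
  3 black
  1→6: 6 black — skip
1 black
5 gray
  5→6: 6 black — skip
  5→0: 0 black — skip
5 black
7 gray
  7→4: 4 black — skip
7 black
8 gray
  8→2: 2 black — skip
  8→5: 5 black — skip
  11 gray
    11→4: 4 black — skip
    11→2: 2 black — skip
    11→0: 0 black — skip
  11 black
  8→0: 0 black — skip
  8→4: 4 black — skip
8 black
9 gray
  9→1: 1 black — skip
  10 gray
    10→11: 11 black — skip
    10→5: 5 black — skip
    10→7: 7 black — skip
    10→8: 8 black — skip
  10 black
  9→7: 7 black — skip
  9→5: 5 black — skip
9 black
Every edge goes to a white or black vertex — no back edge, so the graph is acyclic.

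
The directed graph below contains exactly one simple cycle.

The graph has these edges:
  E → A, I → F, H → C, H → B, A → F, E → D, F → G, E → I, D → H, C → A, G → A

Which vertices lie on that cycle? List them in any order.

A, F, G

DFS with gray/black marking from F:
F gray
  G gray
    A gray
      A→F: F is gray → back edge
Back edge closes the cycle F → G → A → F; its vertices are {A, F, G}.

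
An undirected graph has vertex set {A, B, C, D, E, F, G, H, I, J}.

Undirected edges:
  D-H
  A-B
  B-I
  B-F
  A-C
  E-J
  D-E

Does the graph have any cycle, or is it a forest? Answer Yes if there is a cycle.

No

DFS, tracking each vertex's parent; an edge to a visited non-parent vertex closes a cycle.
Start from D:
visit D (parent –)
  visit E (parent D)
    E–D: parent, skip
    visit J (parent E)
      J–E: parent, skip
  visit H (parent D)
    H–D: parent, skip
visit A (parent –)
  visit C (parent A)
    C–A: parent, skip
  visit B (parent A)
    visit I (parent B)
      I–B: parent, skip
    visit F (parent B)
      F–B: parent, skip
    B–A: parent, skip
visit G (parent –)
No non-parent visited neighbor found — the graph is a forest.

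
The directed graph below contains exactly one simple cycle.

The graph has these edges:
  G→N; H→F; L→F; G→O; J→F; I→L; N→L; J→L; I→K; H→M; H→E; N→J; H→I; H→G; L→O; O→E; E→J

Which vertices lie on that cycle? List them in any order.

E, J, L, O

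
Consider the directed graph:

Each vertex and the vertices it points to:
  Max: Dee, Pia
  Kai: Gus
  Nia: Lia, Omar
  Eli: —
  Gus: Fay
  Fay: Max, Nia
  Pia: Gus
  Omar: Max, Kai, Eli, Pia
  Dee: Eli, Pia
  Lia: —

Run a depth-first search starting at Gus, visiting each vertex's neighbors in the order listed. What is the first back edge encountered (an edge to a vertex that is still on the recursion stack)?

Pia->Gus

DFS from Gus (visiting each vertex's neighbors in the order listed); mark gray on enter, black on exit:
Gus gray
  Fay gray
    Max gray
      Dee gray
        Eli gray
        Eli black
        Pia gray
          Pia→Gus: Gus is gray → back edge
First back edge: Pia → Gus.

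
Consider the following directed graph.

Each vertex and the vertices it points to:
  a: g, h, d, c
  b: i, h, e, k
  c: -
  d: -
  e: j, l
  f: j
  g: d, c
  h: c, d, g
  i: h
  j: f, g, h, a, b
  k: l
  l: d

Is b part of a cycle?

Yes

b is on a cycle iff b can reach itself via ≥1 edge.
b → e → j → b — yes.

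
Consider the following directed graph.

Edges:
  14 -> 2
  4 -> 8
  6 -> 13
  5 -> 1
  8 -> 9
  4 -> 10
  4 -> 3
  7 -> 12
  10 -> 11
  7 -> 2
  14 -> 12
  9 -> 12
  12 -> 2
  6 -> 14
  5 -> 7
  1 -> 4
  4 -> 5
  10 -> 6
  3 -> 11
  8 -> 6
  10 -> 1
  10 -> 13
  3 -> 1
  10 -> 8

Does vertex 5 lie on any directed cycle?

Yes

5 is on a cycle iff 5 can reach itself via ≥1 edge.
5 → 1 → 4 → 5 — yes.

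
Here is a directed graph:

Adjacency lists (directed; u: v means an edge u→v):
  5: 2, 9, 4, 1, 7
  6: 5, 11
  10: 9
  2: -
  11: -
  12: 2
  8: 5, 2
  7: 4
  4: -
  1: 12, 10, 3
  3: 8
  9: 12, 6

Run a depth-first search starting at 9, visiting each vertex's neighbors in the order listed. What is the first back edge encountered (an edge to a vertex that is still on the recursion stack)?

5→9

DFS from 9 (visiting each vertex's neighbors in the order listed); mark gray on enter, black on exit:
9 gray
  12 gray
    2 gray
    2 black
  12 black
  6 gray
    5 gray
      5→2: 2 black — skip
      5→9: 9 is gray → back edge
First back edge: 5 → 9.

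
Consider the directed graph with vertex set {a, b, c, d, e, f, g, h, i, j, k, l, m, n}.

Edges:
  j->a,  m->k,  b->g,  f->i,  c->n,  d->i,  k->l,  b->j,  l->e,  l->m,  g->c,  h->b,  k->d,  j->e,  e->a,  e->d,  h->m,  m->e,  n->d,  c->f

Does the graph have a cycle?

DFS with white/gray/black marking, starting from l:
l gray
  m gray
    e gray
      d gray
        i gray
        i black
      d black
      a gray
      a black
    e black
    k gray
      k→d: d black — skip
      k→l: l is gray → back edge
Back edge found, so a cycle exists: l → m → k → l.

Yes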